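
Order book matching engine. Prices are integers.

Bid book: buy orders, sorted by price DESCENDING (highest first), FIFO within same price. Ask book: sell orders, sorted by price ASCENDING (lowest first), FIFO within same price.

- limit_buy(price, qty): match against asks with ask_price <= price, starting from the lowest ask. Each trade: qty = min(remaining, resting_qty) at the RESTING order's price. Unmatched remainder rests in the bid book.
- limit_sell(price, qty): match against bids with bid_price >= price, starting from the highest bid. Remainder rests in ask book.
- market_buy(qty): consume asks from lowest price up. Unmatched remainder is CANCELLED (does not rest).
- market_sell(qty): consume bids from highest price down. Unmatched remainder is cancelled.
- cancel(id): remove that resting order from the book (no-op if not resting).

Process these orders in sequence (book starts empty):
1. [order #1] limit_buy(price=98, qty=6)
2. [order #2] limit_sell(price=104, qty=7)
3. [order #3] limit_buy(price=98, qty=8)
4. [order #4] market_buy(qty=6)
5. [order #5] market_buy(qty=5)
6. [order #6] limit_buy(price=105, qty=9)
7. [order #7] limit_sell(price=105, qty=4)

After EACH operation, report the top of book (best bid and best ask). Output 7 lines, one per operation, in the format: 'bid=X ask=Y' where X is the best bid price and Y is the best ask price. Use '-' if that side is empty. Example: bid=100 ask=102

After op 1 [order #1] limit_buy(price=98, qty=6): fills=none; bids=[#1:6@98] asks=[-]
After op 2 [order #2] limit_sell(price=104, qty=7): fills=none; bids=[#1:6@98] asks=[#2:7@104]
After op 3 [order #3] limit_buy(price=98, qty=8): fills=none; bids=[#1:6@98 #3:8@98] asks=[#2:7@104]
After op 4 [order #4] market_buy(qty=6): fills=#4x#2:6@104; bids=[#1:6@98 #3:8@98] asks=[#2:1@104]
After op 5 [order #5] market_buy(qty=5): fills=#5x#2:1@104; bids=[#1:6@98 #3:8@98] asks=[-]
After op 6 [order #6] limit_buy(price=105, qty=9): fills=none; bids=[#6:9@105 #1:6@98 #3:8@98] asks=[-]
After op 7 [order #7] limit_sell(price=105, qty=4): fills=#6x#7:4@105; bids=[#6:5@105 #1:6@98 #3:8@98] asks=[-]

Answer: bid=98 ask=-
bid=98 ask=104
bid=98 ask=104
bid=98 ask=104
bid=98 ask=-
bid=105 ask=-
bid=105 ask=-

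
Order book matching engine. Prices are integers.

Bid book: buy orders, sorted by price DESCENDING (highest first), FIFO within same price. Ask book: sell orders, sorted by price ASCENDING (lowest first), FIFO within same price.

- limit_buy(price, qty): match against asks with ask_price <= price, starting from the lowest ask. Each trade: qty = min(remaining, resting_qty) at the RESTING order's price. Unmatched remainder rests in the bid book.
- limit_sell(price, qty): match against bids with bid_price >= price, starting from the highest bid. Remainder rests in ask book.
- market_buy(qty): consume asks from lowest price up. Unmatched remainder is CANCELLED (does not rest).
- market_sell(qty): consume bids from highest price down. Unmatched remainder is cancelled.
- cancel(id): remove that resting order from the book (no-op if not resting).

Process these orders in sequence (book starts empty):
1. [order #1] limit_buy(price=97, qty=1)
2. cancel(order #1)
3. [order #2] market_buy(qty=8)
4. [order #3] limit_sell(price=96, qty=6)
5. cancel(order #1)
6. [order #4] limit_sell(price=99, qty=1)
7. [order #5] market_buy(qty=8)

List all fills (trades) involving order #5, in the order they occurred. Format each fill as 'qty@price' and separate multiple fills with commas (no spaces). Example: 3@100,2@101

Answer: 6@96,1@99

Derivation:
After op 1 [order #1] limit_buy(price=97, qty=1): fills=none; bids=[#1:1@97] asks=[-]
After op 2 cancel(order #1): fills=none; bids=[-] asks=[-]
After op 3 [order #2] market_buy(qty=8): fills=none; bids=[-] asks=[-]
After op 4 [order #3] limit_sell(price=96, qty=6): fills=none; bids=[-] asks=[#3:6@96]
After op 5 cancel(order #1): fills=none; bids=[-] asks=[#3:6@96]
After op 6 [order #4] limit_sell(price=99, qty=1): fills=none; bids=[-] asks=[#3:6@96 #4:1@99]
After op 7 [order #5] market_buy(qty=8): fills=#5x#3:6@96 #5x#4:1@99; bids=[-] asks=[-]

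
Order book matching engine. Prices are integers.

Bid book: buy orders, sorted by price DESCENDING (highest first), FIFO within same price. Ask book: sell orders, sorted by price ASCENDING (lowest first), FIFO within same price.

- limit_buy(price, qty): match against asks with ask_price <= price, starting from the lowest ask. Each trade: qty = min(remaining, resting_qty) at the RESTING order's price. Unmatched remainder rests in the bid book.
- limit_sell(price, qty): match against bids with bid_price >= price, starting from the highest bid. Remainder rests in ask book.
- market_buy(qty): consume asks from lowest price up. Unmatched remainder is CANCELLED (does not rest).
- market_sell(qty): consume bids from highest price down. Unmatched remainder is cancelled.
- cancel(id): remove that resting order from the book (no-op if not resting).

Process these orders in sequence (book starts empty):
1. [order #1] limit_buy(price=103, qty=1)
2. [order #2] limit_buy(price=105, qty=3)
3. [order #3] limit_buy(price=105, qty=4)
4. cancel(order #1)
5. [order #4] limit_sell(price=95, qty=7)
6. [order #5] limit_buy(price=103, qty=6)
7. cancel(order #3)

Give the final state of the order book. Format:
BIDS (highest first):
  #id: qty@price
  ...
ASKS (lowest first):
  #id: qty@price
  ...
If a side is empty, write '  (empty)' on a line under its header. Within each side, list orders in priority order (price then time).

After op 1 [order #1] limit_buy(price=103, qty=1): fills=none; bids=[#1:1@103] asks=[-]
After op 2 [order #2] limit_buy(price=105, qty=3): fills=none; bids=[#2:3@105 #1:1@103] asks=[-]
After op 3 [order #3] limit_buy(price=105, qty=4): fills=none; bids=[#2:3@105 #3:4@105 #1:1@103] asks=[-]
After op 4 cancel(order #1): fills=none; bids=[#2:3@105 #3:4@105] asks=[-]
After op 5 [order #4] limit_sell(price=95, qty=7): fills=#2x#4:3@105 #3x#4:4@105; bids=[-] asks=[-]
After op 6 [order #5] limit_buy(price=103, qty=6): fills=none; bids=[#5:6@103] asks=[-]
After op 7 cancel(order #3): fills=none; bids=[#5:6@103] asks=[-]

Answer: BIDS (highest first):
  #5: 6@103
ASKS (lowest first):
  (empty)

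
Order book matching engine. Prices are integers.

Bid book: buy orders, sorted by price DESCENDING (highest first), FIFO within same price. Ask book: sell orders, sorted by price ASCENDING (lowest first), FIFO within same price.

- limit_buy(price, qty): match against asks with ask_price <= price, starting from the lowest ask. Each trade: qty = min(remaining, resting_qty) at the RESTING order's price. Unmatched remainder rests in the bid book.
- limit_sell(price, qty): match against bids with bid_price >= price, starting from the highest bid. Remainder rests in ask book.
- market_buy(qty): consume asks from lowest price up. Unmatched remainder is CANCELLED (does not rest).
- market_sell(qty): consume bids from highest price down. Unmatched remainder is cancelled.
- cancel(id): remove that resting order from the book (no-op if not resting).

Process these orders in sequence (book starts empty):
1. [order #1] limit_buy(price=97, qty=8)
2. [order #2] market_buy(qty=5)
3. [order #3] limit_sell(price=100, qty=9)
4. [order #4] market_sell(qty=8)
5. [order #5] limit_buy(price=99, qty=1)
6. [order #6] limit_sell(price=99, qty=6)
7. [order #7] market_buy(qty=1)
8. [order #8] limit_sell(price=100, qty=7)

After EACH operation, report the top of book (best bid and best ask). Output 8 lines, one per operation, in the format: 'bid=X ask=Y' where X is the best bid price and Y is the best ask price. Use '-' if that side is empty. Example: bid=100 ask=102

Answer: bid=97 ask=-
bid=97 ask=-
bid=97 ask=100
bid=- ask=100
bid=99 ask=100
bid=- ask=99
bid=- ask=99
bid=- ask=99

Derivation:
After op 1 [order #1] limit_buy(price=97, qty=8): fills=none; bids=[#1:8@97] asks=[-]
After op 2 [order #2] market_buy(qty=5): fills=none; bids=[#1:8@97] asks=[-]
After op 3 [order #3] limit_sell(price=100, qty=9): fills=none; bids=[#1:8@97] asks=[#3:9@100]
After op 4 [order #4] market_sell(qty=8): fills=#1x#4:8@97; bids=[-] asks=[#3:9@100]
After op 5 [order #5] limit_buy(price=99, qty=1): fills=none; bids=[#5:1@99] asks=[#3:9@100]
After op 6 [order #6] limit_sell(price=99, qty=6): fills=#5x#6:1@99; bids=[-] asks=[#6:5@99 #3:9@100]
After op 7 [order #7] market_buy(qty=1): fills=#7x#6:1@99; bids=[-] asks=[#6:4@99 #3:9@100]
After op 8 [order #8] limit_sell(price=100, qty=7): fills=none; bids=[-] asks=[#6:4@99 #3:9@100 #8:7@100]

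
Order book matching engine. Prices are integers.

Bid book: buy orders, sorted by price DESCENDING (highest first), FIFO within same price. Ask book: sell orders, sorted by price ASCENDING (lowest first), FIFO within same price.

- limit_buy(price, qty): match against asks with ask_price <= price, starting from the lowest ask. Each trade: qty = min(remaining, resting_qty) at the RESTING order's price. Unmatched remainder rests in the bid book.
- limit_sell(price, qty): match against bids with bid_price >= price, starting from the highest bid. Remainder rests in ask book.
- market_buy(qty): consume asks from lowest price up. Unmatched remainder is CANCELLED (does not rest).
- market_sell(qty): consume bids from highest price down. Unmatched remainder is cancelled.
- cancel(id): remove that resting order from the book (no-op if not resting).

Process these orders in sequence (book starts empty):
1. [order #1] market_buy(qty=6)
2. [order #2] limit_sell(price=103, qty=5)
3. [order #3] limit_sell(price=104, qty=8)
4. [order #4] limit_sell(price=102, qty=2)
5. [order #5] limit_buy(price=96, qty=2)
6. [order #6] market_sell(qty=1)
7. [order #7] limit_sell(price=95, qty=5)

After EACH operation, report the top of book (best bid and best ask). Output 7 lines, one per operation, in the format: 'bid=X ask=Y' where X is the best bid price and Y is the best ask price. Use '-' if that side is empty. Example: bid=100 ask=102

Answer: bid=- ask=-
bid=- ask=103
bid=- ask=103
bid=- ask=102
bid=96 ask=102
bid=96 ask=102
bid=- ask=95

Derivation:
After op 1 [order #1] market_buy(qty=6): fills=none; bids=[-] asks=[-]
After op 2 [order #2] limit_sell(price=103, qty=5): fills=none; bids=[-] asks=[#2:5@103]
After op 3 [order #3] limit_sell(price=104, qty=8): fills=none; bids=[-] asks=[#2:5@103 #3:8@104]
After op 4 [order #4] limit_sell(price=102, qty=2): fills=none; bids=[-] asks=[#4:2@102 #2:5@103 #3:8@104]
After op 5 [order #5] limit_buy(price=96, qty=2): fills=none; bids=[#5:2@96] asks=[#4:2@102 #2:5@103 #3:8@104]
After op 6 [order #6] market_sell(qty=1): fills=#5x#6:1@96; bids=[#5:1@96] asks=[#4:2@102 #2:5@103 #3:8@104]
After op 7 [order #7] limit_sell(price=95, qty=5): fills=#5x#7:1@96; bids=[-] asks=[#7:4@95 #4:2@102 #2:5@103 #3:8@104]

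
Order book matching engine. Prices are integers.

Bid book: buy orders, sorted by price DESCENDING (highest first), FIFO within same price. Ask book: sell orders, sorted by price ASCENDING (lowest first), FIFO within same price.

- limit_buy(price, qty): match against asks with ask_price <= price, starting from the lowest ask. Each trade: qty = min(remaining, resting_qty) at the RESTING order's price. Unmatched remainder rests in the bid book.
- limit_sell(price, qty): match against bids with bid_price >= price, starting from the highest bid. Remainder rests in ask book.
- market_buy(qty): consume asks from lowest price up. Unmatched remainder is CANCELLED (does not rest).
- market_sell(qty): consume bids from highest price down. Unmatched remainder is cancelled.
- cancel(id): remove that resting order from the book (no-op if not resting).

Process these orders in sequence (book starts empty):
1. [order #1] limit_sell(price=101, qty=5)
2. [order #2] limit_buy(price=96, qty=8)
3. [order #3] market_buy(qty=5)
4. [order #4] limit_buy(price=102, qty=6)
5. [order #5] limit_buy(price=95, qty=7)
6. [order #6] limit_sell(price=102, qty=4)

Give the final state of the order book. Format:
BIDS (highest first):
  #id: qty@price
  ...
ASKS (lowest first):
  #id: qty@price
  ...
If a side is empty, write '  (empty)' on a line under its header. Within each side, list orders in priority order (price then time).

Answer: BIDS (highest first):
  #4: 2@102
  #2: 8@96
  #5: 7@95
ASKS (lowest first):
  (empty)

Derivation:
After op 1 [order #1] limit_sell(price=101, qty=5): fills=none; bids=[-] asks=[#1:5@101]
After op 2 [order #2] limit_buy(price=96, qty=8): fills=none; bids=[#2:8@96] asks=[#1:5@101]
After op 3 [order #3] market_buy(qty=5): fills=#3x#1:5@101; bids=[#2:8@96] asks=[-]
After op 4 [order #4] limit_buy(price=102, qty=6): fills=none; bids=[#4:6@102 #2:8@96] asks=[-]
After op 5 [order #5] limit_buy(price=95, qty=7): fills=none; bids=[#4:6@102 #2:8@96 #5:7@95] asks=[-]
After op 6 [order #6] limit_sell(price=102, qty=4): fills=#4x#6:4@102; bids=[#4:2@102 #2:8@96 #5:7@95] asks=[-]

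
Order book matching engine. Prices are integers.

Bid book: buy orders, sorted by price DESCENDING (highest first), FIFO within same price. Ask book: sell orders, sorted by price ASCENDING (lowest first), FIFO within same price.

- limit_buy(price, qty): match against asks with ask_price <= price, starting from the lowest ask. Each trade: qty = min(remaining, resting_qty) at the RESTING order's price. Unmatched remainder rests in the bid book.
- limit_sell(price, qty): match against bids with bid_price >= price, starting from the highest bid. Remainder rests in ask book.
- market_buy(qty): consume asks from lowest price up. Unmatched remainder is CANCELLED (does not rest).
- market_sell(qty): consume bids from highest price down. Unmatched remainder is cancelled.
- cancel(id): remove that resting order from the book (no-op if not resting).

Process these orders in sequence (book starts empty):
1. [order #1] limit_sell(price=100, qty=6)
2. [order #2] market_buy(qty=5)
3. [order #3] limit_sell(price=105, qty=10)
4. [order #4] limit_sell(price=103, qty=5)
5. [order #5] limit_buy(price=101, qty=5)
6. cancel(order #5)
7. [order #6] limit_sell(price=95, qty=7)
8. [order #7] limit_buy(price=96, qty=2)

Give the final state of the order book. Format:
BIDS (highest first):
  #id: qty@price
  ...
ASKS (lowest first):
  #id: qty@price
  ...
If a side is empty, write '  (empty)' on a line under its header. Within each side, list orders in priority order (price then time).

Answer: BIDS (highest first):
  (empty)
ASKS (lowest first):
  #6: 5@95
  #4: 5@103
  #3: 10@105

Derivation:
After op 1 [order #1] limit_sell(price=100, qty=6): fills=none; bids=[-] asks=[#1:6@100]
After op 2 [order #2] market_buy(qty=5): fills=#2x#1:5@100; bids=[-] asks=[#1:1@100]
After op 3 [order #3] limit_sell(price=105, qty=10): fills=none; bids=[-] asks=[#1:1@100 #3:10@105]
After op 4 [order #4] limit_sell(price=103, qty=5): fills=none; bids=[-] asks=[#1:1@100 #4:5@103 #3:10@105]
After op 5 [order #5] limit_buy(price=101, qty=5): fills=#5x#1:1@100; bids=[#5:4@101] asks=[#4:5@103 #3:10@105]
After op 6 cancel(order #5): fills=none; bids=[-] asks=[#4:5@103 #3:10@105]
After op 7 [order #6] limit_sell(price=95, qty=7): fills=none; bids=[-] asks=[#6:7@95 #4:5@103 #3:10@105]
After op 8 [order #7] limit_buy(price=96, qty=2): fills=#7x#6:2@95; bids=[-] asks=[#6:5@95 #4:5@103 #3:10@105]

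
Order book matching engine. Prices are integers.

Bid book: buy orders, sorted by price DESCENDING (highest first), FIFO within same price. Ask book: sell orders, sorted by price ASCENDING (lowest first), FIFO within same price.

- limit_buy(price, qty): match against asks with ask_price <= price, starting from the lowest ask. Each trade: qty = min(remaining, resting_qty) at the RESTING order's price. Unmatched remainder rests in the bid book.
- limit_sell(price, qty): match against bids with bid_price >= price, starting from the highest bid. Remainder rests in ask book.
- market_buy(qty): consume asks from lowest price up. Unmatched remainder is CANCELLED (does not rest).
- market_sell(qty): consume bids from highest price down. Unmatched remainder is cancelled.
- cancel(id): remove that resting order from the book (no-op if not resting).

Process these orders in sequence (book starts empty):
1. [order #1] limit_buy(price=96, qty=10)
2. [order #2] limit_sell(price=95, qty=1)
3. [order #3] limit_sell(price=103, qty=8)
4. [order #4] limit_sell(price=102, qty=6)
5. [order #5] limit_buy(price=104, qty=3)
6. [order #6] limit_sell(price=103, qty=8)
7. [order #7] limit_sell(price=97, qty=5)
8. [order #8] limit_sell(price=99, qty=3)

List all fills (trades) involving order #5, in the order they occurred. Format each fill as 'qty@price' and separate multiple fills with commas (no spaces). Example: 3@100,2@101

After op 1 [order #1] limit_buy(price=96, qty=10): fills=none; bids=[#1:10@96] asks=[-]
After op 2 [order #2] limit_sell(price=95, qty=1): fills=#1x#2:1@96; bids=[#1:9@96] asks=[-]
After op 3 [order #3] limit_sell(price=103, qty=8): fills=none; bids=[#1:9@96] asks=[#3:8@103]
After op 4 [order #4] limit_sell(price=102, qty=6): fills=none; bids=[#1:9@96] asks=[#4:6@102 #3:8@103]
After op 5 [order #5] limit_buy(price=104, qty=3): fills=#5x#4:3@102; bids=[#1:9@96] asks=[#4:3@102 #3:8@103]
After op 6 [order #6] limit_sell(price=103, qty=8): fills=none; bids=[#1:9@96] asks=[#4:3@102 #3:8@103 #6:8@103]
After op 7 [order #7] limit_sell(price=97, qty=5): fills=none; bids=[#1:9@96] asks=[#7:5@97 #4:3@102 #3:8@103 #6:8@103]
After op 8 [order #8] limit_sell(price=99, qty=3): fills=none; bids=[#1:9@96] asks=[#7:5@97 #8:3@99 #4:3@102 #3:8@103 #6:8@103]

Answer: 3@102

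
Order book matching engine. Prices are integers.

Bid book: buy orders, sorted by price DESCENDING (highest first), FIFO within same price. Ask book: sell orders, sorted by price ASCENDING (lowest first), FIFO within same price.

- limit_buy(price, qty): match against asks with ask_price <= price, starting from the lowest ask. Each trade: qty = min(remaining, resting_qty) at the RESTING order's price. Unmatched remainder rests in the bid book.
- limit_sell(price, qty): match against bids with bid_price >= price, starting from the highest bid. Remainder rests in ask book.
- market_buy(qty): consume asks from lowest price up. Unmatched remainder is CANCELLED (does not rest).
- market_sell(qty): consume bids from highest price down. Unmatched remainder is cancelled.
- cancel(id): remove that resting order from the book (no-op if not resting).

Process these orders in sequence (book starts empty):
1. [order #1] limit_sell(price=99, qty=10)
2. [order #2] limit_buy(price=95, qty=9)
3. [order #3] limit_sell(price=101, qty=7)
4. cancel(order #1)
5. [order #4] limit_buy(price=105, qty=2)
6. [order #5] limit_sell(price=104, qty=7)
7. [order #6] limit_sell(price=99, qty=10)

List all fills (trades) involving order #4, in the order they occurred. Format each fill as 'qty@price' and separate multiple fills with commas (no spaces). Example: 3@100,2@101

Answer: 2@101

Derivation:
After op 1 [order #1] limit_sell(price=99, qty=10): fills=none; bids=[-] asks=[#1:10@99]
After op 2 [order #2] limit_buy(price=95, qty=9): fills=none; bids=[#2:9@95] asks=[#1:10@99]
After op 3 [order #3] limit_sell(price=101, qty=7): fills=none; bids=[#2:9@95] asks=[#1:10@99 #3:7@101]
After op 4 cancel(order #1): fills=none; bids=[#2:9@95] asks=[#3:7@101]
After op 5 [order #4] limit_buy(price=105, qty=2): fills=#4x#3:2@101; bids=[#2:9@95] asks=[#3:5@101]
After op 6 [order #5] limit_sell(price=104, qty=7): fills=none; bids=[#2:9@95] asks=[#3:5@101 #5:7@104]
After op 7 [order #6] limit_sell(price=99, qty=10): fills=none; bids=[#2:9@95] asks=[#6:10@99 #3:5@101 #5:7@104]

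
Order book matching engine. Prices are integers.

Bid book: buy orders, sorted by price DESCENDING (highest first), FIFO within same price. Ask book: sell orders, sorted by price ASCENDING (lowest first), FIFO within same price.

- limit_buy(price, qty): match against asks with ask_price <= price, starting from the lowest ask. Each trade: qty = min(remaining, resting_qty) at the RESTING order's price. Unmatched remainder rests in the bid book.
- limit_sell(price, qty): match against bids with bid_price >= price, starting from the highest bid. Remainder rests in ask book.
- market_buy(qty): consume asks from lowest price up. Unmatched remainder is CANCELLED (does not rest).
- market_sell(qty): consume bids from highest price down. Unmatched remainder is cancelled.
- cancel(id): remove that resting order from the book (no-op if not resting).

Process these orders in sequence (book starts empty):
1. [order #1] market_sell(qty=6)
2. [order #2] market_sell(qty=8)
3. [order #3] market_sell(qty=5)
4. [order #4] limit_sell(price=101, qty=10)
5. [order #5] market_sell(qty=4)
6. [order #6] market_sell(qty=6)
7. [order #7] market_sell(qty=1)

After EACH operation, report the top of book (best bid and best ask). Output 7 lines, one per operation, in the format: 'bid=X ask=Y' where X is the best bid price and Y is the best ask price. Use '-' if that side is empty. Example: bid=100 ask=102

After op 1 [order #1] market_sell(qty=6): fills=none; bids=[-] asks=[-]
After op 2 [order #2] market_sell(qty=8): fills=none; bids=[-] asks=[-]
After op 3 [order #3] market_sell(qty=5): fills=none; bids=[-] asks=[-]
After op 4 [order #4] limit_sell(price=101, qty=10): fills=none; bids=[-] asks=[#4:10@101]
After op 5 [order #5] market_sell(qty=4): fills=none; bids=[-] asks=[#4:10@101]
After op 6 [order #6] market_sell(qty=6): fills=none; bids=[-] asks=[#4:10@101]
After op 7 [order #7] market_sell(qty=1): fills=none; bids=[-] asks=[#4:10@101]

Answer: bid=- ask=-
bid=- ask=-
bid=- ask=-
bid=- ask=101
bid=- ask=101
bid=- ask=101
bid=- ask=101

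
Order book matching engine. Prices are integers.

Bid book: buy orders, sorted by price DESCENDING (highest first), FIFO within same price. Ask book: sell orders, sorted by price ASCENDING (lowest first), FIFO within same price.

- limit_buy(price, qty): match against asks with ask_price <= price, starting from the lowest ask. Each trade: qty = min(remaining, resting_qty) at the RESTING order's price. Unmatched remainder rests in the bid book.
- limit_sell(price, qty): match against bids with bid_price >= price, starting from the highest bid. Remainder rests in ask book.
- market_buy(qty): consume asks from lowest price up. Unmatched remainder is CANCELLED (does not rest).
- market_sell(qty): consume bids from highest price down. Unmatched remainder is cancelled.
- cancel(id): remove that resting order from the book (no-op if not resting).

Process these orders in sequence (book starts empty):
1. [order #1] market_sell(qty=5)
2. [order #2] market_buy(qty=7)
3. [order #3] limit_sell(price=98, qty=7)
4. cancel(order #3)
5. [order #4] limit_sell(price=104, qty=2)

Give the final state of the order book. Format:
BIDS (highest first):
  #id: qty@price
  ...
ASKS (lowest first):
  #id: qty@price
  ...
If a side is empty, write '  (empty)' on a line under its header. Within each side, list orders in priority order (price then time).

After op 1 [order #1] market_sell(qty=5): fills=none; bids=[-] asks=[-]
After op 2 [order #2] market_buy(qty=7): fills=none; bids=[-] asks=[-]
After op 3 [order #3] limit_sell(price=98, qty=7): fills=none; bids=[-] asks=[#3:7@98]
After op 4 cancel(order #3): fills=none; bids=[-] asks=[-]
After op 5 [order #4] limit_sell(price=104, qty=2): fills=none; bids=[-] asks=[#4:2@104]

Answer: BIDS (highest first):
  (empty)
ASKS (lowest first):
  #4: 2@104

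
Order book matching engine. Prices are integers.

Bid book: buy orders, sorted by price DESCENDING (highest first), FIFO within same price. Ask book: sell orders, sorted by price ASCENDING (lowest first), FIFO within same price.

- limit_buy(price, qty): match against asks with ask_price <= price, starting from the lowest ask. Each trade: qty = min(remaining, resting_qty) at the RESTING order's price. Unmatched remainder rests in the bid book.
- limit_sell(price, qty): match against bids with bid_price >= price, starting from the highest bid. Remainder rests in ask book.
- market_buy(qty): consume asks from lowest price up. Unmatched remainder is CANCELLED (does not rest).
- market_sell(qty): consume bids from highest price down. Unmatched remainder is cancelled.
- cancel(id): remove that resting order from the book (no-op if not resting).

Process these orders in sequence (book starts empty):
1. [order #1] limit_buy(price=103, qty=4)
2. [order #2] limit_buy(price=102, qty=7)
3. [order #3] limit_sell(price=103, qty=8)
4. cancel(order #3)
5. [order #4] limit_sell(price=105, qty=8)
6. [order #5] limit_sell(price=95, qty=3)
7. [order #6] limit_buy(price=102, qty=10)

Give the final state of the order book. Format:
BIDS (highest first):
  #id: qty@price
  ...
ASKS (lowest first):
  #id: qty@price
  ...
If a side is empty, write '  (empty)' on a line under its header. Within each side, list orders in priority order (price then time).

After op 1 [order #1] limit_buy(price=103, qty=4): fills=none; bids=[#1:4@103] asks=[-]
After op 2 [order #2] limit_buy(price=102, qty=7): fills=none; bids=[#1:4@103 #2:7@102] asks=[-]
After op 3 [order #3] limit_sell(price=103, qty=8): fills=#1x#3:4@103; bids=[#2:7@102] asks=[#3:4@103]
After op 4 cancel(order #3): fills=none; bids=[#2:7@102] asks=[-]
After op 5 [order #4] limit_sell(price=105, qty=8): fills=none; bids=[#2:7@102] asks=[#4:8@105]
After op 6 [order #5] limit_sell(price=95, qty=3): fills=#2x#5:3@102; bids=[#2:4@102] asks=[#4:8@105]
After op 7 [order #6] limit_buy(price=102, qty=10): fills=none; bids=[#2:4@102 #6:10@102] asks=[#4:8@105]

Answer: BIDS (highest first):
  #2: 4@102
  #6: 10@102
ASKS (lowest first):
  #4: 8@105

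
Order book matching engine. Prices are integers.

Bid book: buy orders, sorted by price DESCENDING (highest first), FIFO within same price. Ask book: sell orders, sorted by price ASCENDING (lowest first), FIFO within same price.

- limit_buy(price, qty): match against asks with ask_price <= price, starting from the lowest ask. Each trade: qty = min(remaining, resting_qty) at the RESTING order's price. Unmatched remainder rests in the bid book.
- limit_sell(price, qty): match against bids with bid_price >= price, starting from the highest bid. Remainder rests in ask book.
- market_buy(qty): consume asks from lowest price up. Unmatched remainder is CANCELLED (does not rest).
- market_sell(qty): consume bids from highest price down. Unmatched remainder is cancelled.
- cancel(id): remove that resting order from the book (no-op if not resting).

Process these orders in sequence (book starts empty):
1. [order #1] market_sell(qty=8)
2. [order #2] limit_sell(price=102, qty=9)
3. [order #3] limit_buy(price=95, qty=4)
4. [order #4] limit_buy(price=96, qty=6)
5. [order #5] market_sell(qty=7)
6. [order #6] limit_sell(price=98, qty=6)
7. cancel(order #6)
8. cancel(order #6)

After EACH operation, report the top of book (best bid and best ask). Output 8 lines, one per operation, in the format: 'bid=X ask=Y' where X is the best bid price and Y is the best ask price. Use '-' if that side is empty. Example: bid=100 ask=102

Answer: bid=- ask=-
bid=- ask=102
bid=95 ask=102
bid=96 ask=102
bid=95 ask=102
bid=95 ask=98
bid=95 ask=102
bid=95 ask=102

Derivation:
After op 1 [order #1] market_sell(qty=8): fills=none; bids=[-] asks=[-]
After op 2 [order #2] limit_sell(price=102, qty=9): fills=none; bids=[-] asks=[#2:9@102]
After op 3 [order #3] limit_buy(price=95, qty=4): fills=none; bids=[#3:4@95] asks=[#2:9@102]
After op 4 [order #4] limit_buy(price=96, qty=6): fills=none; bids=[#4:6@96 #3:4@95] asks=[#2:9@102]
After op 5 [order #5] market_sell(qty=7): fills=#4x#5:6@96 #3x#5:1@95; bids=[#3:3@95] asks=[#2:9@102]
After op 6 [order #6] limit_sell(price=98, qty=6): fills=none; bids=[#3:3@95] asks=[#6:6@98 #2:9@102]
After op 7 cancel(order #6): fills=none; bids=[#3:3@95] asks=[#2:9@102]
After op 8 cancel(order #6): fills=none; bids=[#3:3@95] asks=[#2:9@102]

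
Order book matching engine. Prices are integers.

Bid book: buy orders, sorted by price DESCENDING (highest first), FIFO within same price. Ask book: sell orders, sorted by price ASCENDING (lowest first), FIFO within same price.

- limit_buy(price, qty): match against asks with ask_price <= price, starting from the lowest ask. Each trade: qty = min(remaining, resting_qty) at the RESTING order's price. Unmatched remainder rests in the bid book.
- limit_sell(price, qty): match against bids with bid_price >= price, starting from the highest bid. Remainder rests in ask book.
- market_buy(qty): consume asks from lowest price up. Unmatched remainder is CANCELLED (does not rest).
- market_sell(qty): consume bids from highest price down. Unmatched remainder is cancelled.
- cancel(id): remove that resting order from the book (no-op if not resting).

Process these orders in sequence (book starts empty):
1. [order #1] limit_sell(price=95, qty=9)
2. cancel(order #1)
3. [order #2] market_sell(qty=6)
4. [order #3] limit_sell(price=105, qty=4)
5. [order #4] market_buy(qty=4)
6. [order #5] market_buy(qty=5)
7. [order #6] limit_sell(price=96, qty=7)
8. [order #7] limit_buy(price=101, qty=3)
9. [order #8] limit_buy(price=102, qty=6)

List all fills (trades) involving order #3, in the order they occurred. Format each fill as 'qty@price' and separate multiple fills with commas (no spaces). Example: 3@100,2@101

Answer: 4@105

Derivation:
After op 1 [order #1] limit_sell(price=95, qty=9): fills=none; bids=[-] asks=[#1:9@95]
After op 2 cancel(order #1): fills=none; bids=[-] asks=[-]
After op 3 [order #2] market_sell(qty=6): fills=none; bids=[-] asks=[-]
After op 4 [order #3] limit_sell(price=105, qty=4): fills=none; bids=[-] asks=[#3:4@105]
After op 5 [order #4] market_buy(qty=4): fills=#4x#3:4@105; bids=[-] asks=[-]
After op 6 [order #5] market_buy(qty=5): fills=none; bids=[-] asks=[-]
After op 7 [order #6] limit_sell(price=96, qty=7): fills=none; bids=[-] asks=[#6:7@96]
After op 8 [order #7] limit_buy(price=101, qty=3): fills=#7x#6:3@96; bids=[-] asks=[#6:4@96]
After op 9 [order #8] limit_buy(price=102, qty=6): fills=#8x#6:4@96; bids=[#8:2@102] asks=[-]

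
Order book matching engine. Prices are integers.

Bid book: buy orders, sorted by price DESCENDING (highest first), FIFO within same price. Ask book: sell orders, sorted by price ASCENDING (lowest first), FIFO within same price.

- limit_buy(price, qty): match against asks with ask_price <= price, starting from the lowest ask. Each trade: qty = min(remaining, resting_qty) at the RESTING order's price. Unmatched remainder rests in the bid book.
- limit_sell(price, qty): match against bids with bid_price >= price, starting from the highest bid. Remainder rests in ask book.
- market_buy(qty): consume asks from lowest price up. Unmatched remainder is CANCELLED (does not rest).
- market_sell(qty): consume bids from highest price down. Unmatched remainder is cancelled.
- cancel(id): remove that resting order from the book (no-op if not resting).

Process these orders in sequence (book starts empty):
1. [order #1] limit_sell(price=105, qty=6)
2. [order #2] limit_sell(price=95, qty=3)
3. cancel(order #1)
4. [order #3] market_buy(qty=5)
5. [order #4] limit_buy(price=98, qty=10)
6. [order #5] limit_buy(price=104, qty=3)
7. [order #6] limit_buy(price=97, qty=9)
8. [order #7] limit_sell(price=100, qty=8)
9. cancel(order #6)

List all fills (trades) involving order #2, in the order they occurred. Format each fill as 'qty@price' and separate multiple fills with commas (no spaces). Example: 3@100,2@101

Answer: 3@95

Derivation:
After op 1 [order #1] limit_sell(price=105, qty=6): fills=none; bids=[-] asks=[#1:6@105]
After op 2 [order #2] limit_sell(price=95, qty=3): fills=none; bids=[-] asks=[#2:3@95 #1:6@105]
After op 3 cancel(order #1): fills=none; bids=[-] asks=[#2:3@95]
After op 4 [order #3] market_buy(qty=5): fills=#3x#2:3@95; bids=[-] asks=[-]
After op 5 [order #4] limit_buy(price=98, qty=10): fills=none; bids=[#4:10@98] asks=[-]
After op 6 [order #5] limit_buy(price=104, qty=3): fills=none; bids=[#5:3@104 #4:10@98] asks=[-]
After op 7 [order #6] limit_buy(price=97, qty=9): fills=none; bids=[#5:3@104 #4:10@98 #6:9@97] asks=[-]
After op 8 [order #7] limit_sell(price=100, qty=8): fills=#5x#7:3@104; bids=[#4:10@98 #6:9@97] asks=[#7:5@100]
After op 9 cancel(order #6): fills=none; bids=[#4:10@98] asks=[#7:5@100]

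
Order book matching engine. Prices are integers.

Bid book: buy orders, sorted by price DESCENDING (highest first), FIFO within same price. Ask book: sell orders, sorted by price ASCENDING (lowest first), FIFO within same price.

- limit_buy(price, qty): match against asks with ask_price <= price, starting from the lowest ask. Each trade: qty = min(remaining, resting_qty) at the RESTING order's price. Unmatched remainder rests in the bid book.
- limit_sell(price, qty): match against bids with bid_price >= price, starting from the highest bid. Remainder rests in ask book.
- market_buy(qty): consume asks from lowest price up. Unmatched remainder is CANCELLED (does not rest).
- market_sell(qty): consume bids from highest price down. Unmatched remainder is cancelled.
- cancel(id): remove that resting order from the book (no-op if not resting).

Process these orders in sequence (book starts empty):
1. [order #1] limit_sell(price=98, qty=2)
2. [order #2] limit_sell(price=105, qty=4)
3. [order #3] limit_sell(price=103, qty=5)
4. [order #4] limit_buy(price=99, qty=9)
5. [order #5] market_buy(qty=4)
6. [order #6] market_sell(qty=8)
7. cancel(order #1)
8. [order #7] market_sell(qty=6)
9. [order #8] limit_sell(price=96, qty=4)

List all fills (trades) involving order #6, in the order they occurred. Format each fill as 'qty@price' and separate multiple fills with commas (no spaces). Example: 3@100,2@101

Answer: 7@99

Derivation:
After op 1 [order #1] limit_sell(price=98, qty=2): fills=none; bids=[-] asks=[#1:2@98]
After op 2 [order #2] limit_sell(price=105, qty=4): fills=none; bids=[-] asks=[#1:2@98 #2:4@105]
After op 3 [order #3] limit_sell(price=103, qty=5): fills=none; bids=[-] asks=[#1:2@98 #3:5@103 #2:4@105]
After op 4 [order #4] limit_buy(price=99, qty=9): fills=#4x#1:2@98; bids=[#4:7@99] asks=[#3:5@103 #2:4@105]
After op 5 [order #5] market_buy(qty=4): fills=#5x#3:4@103; bids=[#4:7@99] asks=[#3:1@103 #2:4@105]
After op 6 [order #6] market_sell(qty=8): fills=#4x#6:7@99; bids=[-] asks=[#3:1@103 #2:4@105]
After op 7 cancel(order #1): fills=none; bids=[-] asks=[#3:1@103 #2:4@105]
After op 8 [order #7] market_sell(qty=6): fills=none; bids=[-] asks=[#3:1@103 #2:4@105]
After op 9 [order #8] limit_sell(price=96, qty=4): fills=none; bids=[-] asks=[#8:4@96 #3:1@103 #2:4@105]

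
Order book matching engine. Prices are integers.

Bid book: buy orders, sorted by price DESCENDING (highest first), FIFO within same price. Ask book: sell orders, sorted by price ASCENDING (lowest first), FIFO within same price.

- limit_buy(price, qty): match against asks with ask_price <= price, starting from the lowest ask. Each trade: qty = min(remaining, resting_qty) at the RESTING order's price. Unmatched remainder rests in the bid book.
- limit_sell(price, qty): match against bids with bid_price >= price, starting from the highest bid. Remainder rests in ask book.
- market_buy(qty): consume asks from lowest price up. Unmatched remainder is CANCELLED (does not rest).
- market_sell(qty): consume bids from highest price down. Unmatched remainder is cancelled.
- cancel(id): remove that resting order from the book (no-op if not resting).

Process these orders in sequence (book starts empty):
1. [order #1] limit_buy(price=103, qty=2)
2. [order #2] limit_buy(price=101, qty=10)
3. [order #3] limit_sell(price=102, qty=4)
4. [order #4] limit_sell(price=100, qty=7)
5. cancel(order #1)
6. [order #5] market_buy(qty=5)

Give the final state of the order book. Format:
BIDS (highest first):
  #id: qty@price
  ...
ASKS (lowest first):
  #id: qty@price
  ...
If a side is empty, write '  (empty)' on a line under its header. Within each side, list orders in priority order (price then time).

Answer: BIDS (highest first):
  #2: 3@101
ASKS (lowest first):
  (empty)

Derivation:
After op 1 [order #1] limit_buy(price=103, qty=2): fills=none; bids=[#1:2@103] asks=[-]
After op 2 [order #2] limit_buy(price=101, qty=10): fills=none; bids=[#1:2@103 #2:10@101] asks=[-]
After op 3 [order #3] limit_sell(price=102, qty=4): fills=#1x#3:2@103; bids=[#2:10@101] asks=[#3:2@102]
After op 4 [order #4] limit_sell(price=100, qty=7): fills=#2x#4:7@101; bids=[#2:3@101] asks=[#3:2@102]
After op 5 cancel(order #1): fills=none; bids=[#2:3@101] asks=[#3:2@102]
After op 6 [order #5] market_buy(qty=5): fills=#5x#3:2@102; bids=[#2:3@101] asks=[-]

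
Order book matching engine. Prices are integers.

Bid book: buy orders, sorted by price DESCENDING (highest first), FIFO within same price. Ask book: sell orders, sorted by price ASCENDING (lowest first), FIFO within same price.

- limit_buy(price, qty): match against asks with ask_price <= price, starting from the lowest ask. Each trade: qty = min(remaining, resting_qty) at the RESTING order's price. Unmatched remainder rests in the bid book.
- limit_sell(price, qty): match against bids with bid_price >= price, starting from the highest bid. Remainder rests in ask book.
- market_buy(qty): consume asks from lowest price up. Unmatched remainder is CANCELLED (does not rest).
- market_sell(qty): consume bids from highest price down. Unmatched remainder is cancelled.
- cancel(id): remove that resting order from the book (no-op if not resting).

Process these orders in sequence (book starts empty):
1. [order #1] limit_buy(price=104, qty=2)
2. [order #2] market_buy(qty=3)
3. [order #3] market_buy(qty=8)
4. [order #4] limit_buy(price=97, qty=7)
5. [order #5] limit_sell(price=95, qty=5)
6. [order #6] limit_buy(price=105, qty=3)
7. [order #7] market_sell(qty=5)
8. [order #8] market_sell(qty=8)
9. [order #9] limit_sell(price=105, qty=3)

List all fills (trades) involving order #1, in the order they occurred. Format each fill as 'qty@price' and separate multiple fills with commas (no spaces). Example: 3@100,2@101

After op 1 [order #1] limit_buy(price=104, qty=2): fills=none; bids=[#1:2@104] asks=[-]
After op 2 [order #2] market_buy(qty=3): fills=none; bids=[#1:2@104] asks=[-]
After op 3 [order #3] market_buy(qty=8): fills=none; bids=[#1:2@104] asks=[-]
After op 4 [order #4] limit_buy(price=97, qty=7): fills=none; bids=[#1:2@104 #4:7@97] asks=[-]
After op 5 [order #5] limit_sell(price=95, qty=5): fills=#1x#5:2@104 #4x#5:3@97; bids=[#4:4@97] asks=[-]
After op 6 [order #6] limit_buy(price=105, qty=3): fills=none; bids=[#6:3@105 #4:4@97] asks=[-]
After op 7 [order #7] market_sell(qty=5): fills=#6x#7:3@105 #4x#7:2@97; bids=[#4:2@97] asks=[-]
After op 8 [order #8] market_sell(qty=8): fills=#4x#8:2@97; bids=[-] asks=[-]
After op 9 [order #9] limit_sell(price=105, qty=3): fills=none; bids=[-] asks=[#9:3@105]

Answer: 2@104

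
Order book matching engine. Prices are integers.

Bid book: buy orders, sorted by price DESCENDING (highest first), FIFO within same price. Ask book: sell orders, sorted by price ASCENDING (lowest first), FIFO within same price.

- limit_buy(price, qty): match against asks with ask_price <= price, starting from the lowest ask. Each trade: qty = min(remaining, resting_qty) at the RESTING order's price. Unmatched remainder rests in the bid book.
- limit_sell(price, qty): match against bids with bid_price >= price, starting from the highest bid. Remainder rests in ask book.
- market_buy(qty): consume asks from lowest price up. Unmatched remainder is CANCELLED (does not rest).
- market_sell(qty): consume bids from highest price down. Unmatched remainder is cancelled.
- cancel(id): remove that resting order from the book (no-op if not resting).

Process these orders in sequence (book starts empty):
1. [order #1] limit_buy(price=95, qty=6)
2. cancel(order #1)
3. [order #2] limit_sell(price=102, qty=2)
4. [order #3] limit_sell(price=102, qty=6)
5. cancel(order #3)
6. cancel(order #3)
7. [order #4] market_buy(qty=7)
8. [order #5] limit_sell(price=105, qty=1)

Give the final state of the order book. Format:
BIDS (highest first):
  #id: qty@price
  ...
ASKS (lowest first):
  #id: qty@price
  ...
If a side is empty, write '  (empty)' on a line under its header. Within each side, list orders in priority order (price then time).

After op 1 [order #1] limit_buy(price=95, qty=6): fills=none; bids=[#1:6@95] asks=[-]
After op 2 cancel(order #1): fills=none; bids=[-] asks=[-]
After op 3 [order #2] limit_sell(price=102, qty=2): fills=none; bids=[-] asks=[#2:2@102]
After op 4 [order #3] limit_sell(price=102, qty=6): fills=none; bids=[-] asks=[#2:2@102 #3:6@102]
After op 5 cancel(order #3): fills=none; bids=[-] asks=[#2:2@102]
After op 6 cancel(order #3): fills=none; bids=[-] asks=[#2:2@102]
After op 7 [order #4] market_buy(qty=7): fills=#4x#2:2@102; bids=[-] asks=[-]
After op 8 [order #5] limit_sell(price=105, qty=1): fills=none; bids=[-] asks=[#5:1@105]

Answer: BIDS (highest first):
  (empty)
ASKS (lowest first):
  #5: 1@105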